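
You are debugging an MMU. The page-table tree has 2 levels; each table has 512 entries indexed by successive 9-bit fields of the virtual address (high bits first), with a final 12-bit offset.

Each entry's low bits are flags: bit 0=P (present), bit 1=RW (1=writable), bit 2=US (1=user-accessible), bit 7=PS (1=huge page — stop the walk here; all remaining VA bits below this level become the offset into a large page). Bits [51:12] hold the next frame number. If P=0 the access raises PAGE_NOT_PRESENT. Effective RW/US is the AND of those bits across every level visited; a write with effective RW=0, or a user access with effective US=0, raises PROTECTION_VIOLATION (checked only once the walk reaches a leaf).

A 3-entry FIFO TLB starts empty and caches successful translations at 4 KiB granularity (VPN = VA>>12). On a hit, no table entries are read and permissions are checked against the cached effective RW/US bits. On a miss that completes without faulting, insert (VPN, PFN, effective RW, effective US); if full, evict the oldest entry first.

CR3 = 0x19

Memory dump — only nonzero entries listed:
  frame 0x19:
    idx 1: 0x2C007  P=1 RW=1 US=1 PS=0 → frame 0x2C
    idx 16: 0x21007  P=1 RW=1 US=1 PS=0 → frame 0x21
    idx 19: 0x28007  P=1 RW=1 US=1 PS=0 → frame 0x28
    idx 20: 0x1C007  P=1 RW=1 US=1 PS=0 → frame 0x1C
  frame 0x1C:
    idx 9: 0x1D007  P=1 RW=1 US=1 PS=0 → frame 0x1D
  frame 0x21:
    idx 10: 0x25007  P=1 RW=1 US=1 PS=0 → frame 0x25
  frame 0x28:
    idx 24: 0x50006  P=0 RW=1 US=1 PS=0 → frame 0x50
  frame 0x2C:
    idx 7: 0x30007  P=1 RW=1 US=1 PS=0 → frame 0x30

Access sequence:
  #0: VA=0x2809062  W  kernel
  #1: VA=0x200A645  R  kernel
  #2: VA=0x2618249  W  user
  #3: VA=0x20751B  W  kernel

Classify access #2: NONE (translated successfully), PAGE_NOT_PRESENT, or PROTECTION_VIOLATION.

Walk each access:
#0 VA=0x2809062 (w,kernel):
  [0] read 0x19 idx=20: raw=0x1C007 flags P=1 W=1 U=1 S=0
  [1] read 0x1C idx=9: raw=0x1D007 flags P=1 W=1 U=1 S=0
  ⇒ phys 0x1D062  [2 reads]
#1 VA=0x200A645 (r,kernel):
  [0] read 0x19 idx=16: raw=0x21007 flags P=1 W=1 U=1 S=0
  [1] read 0x21 idx=10: raw=0x25007 flags P=1 W=1 U=1 S=0
  ⇒ phys 0x25645  [2 reads]
#2 VA=0x2618249 (w,user):
  [0] read 0x19 idx=19: raw=0x28007 flags P=1 W=1 U=1 S=0
  [1] read 0x28 idx=24: raw=0x50006 flags P=0 W=1 U=1 S=0
  → PAGE_NOT_PRESENT  (2 entries read)
#3 VA=0x20751B (w,kernel):
  [0] read 0x19 idx=1: raw=0x2C007 flags P=1 W=1 U=1 S=0
  [1] read 0x2C idx=7: raw=0x30007 flags P=1 W=1 U=1 S=0
  ⇒ phys 0x3051B  [2 reads]

Access #2 fault: PAGE_NOT_PRESENT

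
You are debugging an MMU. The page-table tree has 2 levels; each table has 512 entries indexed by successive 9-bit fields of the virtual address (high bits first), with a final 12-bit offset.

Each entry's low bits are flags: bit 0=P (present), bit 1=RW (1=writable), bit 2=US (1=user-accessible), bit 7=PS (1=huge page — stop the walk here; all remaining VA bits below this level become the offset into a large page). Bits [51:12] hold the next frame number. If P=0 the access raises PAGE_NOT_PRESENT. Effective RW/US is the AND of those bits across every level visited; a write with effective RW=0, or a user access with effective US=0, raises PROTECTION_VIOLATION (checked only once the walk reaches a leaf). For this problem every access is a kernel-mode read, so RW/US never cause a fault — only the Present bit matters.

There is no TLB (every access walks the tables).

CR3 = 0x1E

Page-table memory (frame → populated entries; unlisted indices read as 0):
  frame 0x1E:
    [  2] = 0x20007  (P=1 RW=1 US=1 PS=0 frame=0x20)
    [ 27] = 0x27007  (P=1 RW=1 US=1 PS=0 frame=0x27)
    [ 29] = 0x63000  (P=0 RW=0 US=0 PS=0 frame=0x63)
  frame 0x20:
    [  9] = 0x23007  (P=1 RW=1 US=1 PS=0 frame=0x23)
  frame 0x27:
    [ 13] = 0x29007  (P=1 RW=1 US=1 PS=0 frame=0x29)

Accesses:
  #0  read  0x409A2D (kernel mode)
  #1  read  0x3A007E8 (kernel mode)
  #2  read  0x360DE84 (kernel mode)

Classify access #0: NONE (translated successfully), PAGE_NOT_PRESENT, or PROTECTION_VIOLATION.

Walk each access:
#0 VA=0x409A2D (r,kernel):
  lvl0: tbl 0x1E, slot 2 ⇒ 0x20007 (P1/RW1/US1/PS0)
  lvl1: tbl 0x20, slot 9 ⇒ 0x23007 (P1/RW1/US1/PS0)
  ⇒ phys 0x23A2D  [2 reads]
#1 VA=0x3A007E8 (r,kernel):
  lvl0: tbl 0x1E, slot 29 ⇒ 0x63000 (P0/RW0/US0/PS0)
  → PAGE_NOT_PRESENT  (1 entries read)
#2 VA=0x360DE84 (r,kernel):
  lvl0: tbl 0x1E, slot 27 ⇒ 0x27007 (P1/RW1/US1/PS0)
  lvl1: tbl 0x27, slot 13 ⇒ 0x29007 (P1/RW1/US1/PS0)
  ⇒ phys 0x29E84  [2 reads]

Access #0 fault: NONE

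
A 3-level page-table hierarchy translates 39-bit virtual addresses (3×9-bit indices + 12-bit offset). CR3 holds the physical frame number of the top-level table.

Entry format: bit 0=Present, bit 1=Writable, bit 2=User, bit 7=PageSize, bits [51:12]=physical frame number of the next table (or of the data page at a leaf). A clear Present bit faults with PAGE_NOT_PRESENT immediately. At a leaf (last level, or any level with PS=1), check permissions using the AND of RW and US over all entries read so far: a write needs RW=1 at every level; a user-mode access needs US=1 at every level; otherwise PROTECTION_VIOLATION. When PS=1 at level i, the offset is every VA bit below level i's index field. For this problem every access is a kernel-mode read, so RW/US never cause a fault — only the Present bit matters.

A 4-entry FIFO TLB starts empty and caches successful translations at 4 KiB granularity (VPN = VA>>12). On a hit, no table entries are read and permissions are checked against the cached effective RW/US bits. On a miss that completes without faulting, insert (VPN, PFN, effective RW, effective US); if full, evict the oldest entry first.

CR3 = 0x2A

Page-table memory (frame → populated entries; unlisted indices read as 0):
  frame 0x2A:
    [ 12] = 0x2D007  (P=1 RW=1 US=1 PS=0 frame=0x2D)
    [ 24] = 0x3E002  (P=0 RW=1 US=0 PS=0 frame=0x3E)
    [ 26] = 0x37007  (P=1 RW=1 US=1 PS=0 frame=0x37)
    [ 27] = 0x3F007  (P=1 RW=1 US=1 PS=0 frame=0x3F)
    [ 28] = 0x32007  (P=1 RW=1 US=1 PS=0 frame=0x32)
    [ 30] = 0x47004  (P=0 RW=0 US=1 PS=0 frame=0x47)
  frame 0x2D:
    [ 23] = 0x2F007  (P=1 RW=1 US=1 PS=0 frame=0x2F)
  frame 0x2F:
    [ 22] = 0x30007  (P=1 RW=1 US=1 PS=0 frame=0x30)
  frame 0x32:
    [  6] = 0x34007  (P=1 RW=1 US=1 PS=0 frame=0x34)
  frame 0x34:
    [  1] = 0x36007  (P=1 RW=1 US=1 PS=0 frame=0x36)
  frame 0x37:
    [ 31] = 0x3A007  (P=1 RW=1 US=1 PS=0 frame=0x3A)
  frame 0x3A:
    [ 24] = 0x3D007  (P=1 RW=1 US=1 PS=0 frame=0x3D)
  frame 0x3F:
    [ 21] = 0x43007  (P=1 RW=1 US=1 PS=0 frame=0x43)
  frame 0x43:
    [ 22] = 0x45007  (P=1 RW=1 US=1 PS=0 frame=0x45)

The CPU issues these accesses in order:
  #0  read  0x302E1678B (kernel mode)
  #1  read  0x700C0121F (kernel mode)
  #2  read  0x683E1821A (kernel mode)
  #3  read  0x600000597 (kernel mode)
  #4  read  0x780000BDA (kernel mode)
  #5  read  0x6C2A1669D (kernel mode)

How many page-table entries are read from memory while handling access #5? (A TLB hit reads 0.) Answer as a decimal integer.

Trace:
#0 VA=0x302E1678B (r,kernel):
  lvl0: tbl 0x2A, slot 12 ⇒ 0x2D007 (P1/RW1/US1/PS0)
  lvl1: tbl 0x2D, slot 23 ⇒ 0x2F007 (P1/RW1/US1/PS0)
  lvl2: tbl 0x2F, slot 22 ⇒ 0x30007 (P1/RW1/US1/PS0)
  ✓ 0x3078B  — 3 lookups
#1 VA=0x700C0121F (r,kernel):
  lvl0: tbl 0x2A, slot 28 ⇒ 0x32007 (P1/RW1/US1/PS0)
  lvl1: tbl 0x32, slot 6 ⇒ 0x34007 (P1/RW1/US1/PS0)
  lvl2: tbl 0x34, slot 1 ⇒ 0x36007 (P1/RW1/US1/PS0)
  ✓ 0x3621F  — 3 lookups
#2 VA=0x683E1821A (r,kernel):
  lvl0: tbl 0x2A, slot 26 ⇒ 0x37007 (P1/RW1/US1/PS0)
  lvl1: tbl 0x37, slot 31 ⇒ 0x3A007 (P1/RW1/US1/PS0)
  lvl2: tbl 0x3A, slot 24 ⇒ 0x3D007 (P1/RW1/US1/PS0)
  ✓ 0x3D21A  — 3 lookups
#3 VA=0x600000597 (r,kernel):
  lvl0: tbl 0x2A, slot 24 ⇒ 0x3E002 (P0/RW1/US0/PS0)
  → PAGE_NOT_PRESENT  (1 entries read)
#4 VA=0x780000BDA (r,kernel):
  lvl0: tbl 0x2A, slot 30 ⇒ 0x47004 (P0/RW0/US1/PS0)
  → PAGE_NOT_PRESENT  (1 entries read)
#5 VA=0x6C2A1669D (r,kernel):
  lvl0: tbl 0x2A, slot 27 ⇒ 0x3F007 (P1/RW1/US1/PS0)
  lvl1: tbl 0x3F, slot 21 ⇒ 0x43007 (P1/RW1/US1/PS0)
  lvl2: tbl 0x43, slot 22 ⇒ 0x45007 (P1/RW1/US1/PS0)
  ✓ 0x4569D  — 3 lookups

Entries read for #5: 3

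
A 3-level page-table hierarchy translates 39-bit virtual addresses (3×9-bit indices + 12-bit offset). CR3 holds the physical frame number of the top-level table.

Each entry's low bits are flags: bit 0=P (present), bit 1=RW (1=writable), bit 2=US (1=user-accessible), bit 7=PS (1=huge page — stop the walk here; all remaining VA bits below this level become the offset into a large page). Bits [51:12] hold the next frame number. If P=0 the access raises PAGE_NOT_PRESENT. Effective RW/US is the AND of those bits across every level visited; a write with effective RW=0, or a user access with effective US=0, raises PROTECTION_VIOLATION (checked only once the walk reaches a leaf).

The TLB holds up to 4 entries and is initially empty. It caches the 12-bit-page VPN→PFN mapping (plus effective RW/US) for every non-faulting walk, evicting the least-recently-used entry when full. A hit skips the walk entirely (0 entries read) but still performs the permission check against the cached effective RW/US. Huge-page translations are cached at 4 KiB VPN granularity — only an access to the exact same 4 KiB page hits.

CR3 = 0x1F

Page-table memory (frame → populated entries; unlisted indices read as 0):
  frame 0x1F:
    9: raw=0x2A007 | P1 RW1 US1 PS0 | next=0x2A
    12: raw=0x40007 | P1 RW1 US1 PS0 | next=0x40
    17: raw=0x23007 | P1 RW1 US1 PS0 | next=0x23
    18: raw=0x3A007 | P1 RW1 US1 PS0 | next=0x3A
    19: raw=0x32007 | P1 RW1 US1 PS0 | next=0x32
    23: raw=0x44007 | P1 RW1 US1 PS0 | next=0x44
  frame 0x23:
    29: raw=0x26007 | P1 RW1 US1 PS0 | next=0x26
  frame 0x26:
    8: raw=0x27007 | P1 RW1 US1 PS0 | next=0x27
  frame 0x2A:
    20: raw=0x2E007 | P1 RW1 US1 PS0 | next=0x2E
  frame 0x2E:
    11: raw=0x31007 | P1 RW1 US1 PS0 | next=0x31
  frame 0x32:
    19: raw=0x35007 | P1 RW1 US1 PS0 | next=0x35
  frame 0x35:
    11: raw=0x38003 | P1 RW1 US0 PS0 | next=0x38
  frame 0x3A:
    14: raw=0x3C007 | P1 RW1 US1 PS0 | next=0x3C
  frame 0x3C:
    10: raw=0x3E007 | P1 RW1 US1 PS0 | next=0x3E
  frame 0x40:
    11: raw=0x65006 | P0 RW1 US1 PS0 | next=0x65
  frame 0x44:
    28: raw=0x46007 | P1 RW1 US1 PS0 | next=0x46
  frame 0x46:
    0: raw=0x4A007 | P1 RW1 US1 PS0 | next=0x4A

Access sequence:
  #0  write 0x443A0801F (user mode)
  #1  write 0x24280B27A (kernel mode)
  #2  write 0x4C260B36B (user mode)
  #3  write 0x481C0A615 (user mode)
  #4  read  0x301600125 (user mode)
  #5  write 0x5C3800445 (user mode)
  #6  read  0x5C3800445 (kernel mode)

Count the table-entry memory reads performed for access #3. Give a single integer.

Per-access translation:
#0 VA=0x443A0801F (w,user):
  L0 @0x1F[17] → 0x23007  P=1,RW=1,US=1,PS=0
  L1 @0x23[29] → 0x26007  P=1,RW=1,US=1,PS=0
  L2 @0x26[8] → 0x27007  P=1,RW=1,US=1,PS=0
  ✓ 0x2701F  — 3 lookups
#1 VA=0x24280B27A (w,kernel):
  L0 @0x1F[9] → 0x2A007  P=1,RW=1,US=1,PS=0
  L1 @0x2A[20] → 0x2E007  P=1,RW=1,US=1,PS=0
  L2 @0x2E[11] → 0x31007  P=1,RW=1,US=1,PS=0
  ✓ 0x3127A  — 3 lookups
#2 VA=0x4C260B36B (w,user):
  L0 @0x1F[19] → 0x32007  P=1,RW=1,US=1,PS=0
  L1 @0x32[19] → 0x35007  P=1,RW=1,US=1,PS=0
  L2 @0x35[11] → 0x38003  P=1,RW=1,US=0,PS=0
  → PROTECTION_VIOLATION  (3 entries read)
#3 VA=0x481C0A615 (w,user):
  L0 @0x1F[18] → 0x3A007  P=1,RW=1,US=1,PS=0
  L1 @0x3A[14] → 0x3C007  P=1,RW=1,US=1,PS=0
  L2 @0x3C[10] → 0x3E007  P=1,RW=1,US=1,PS=0
  ✓ 0x3E615  — 3 lookups
#4 VA=0x301600125 (r,user):
  L0 @0x1F[12] → 0x40007  P=1,RW=1,US=1,PS=0
  L1 @0x40[11] → 0x65006  P=0,RW=1,US=1,PS=0
  → PAGE_NOT_PRESENT  (2 entries read)
#5 VA=0x5C3800445 (w,user):
  L0 @0x1F[23] → 0x44007  P=1,RW=1,US=1,PS=0
  L1 @0x44[28] → 0x46007  P=1,RW=1,US=1,PS=0
  L2 @0x46[0] → 0x4A007  P=1,RW=1,US=1,PS=0
  ✓ 0x4A445  — 3 lookups
#6 VA=0x5C3800445 (r,kernel):
  TLB hit vpn=0x5C3800 → PA=0x4A445

Entries read for #3: 3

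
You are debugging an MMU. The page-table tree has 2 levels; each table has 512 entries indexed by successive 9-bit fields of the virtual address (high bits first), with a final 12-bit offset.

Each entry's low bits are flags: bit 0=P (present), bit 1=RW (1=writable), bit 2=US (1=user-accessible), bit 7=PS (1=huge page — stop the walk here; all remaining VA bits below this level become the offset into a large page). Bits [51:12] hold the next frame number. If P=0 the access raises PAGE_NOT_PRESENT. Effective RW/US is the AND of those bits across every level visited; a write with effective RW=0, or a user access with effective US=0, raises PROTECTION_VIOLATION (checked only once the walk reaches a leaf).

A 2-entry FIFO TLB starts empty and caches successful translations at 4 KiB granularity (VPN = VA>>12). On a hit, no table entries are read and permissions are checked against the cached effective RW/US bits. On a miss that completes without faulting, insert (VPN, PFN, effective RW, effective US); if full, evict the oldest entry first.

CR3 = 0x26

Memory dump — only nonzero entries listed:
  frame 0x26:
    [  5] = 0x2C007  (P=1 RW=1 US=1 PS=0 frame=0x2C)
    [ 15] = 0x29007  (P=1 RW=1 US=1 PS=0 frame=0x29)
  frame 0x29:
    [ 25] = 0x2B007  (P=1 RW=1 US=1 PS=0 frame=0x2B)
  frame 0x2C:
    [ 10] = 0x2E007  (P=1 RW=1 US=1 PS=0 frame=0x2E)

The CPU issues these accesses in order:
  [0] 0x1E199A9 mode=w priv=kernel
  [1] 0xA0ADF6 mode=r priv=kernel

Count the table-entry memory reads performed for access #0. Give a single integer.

Walk each access:
#0 VA=0x1E199A9 (w,kernel):
  [0] read 0x26 idx=15: raw=0x29007 flags P=1 W=1 U=1 S=0
  [1] read 0x29 idx=25: raw=0x2B007 flags P=1 W=1 U=1 S=0
  → PA=0x2B9A9  (2 entries read)
#1 VA=0xA0ADF6 (r,kernel):
  [0] read 0x26 idx=5: raw=0x2C007 flags P=1 W=1 U=1 S=0
  [1] read 0x2C idx=10: raw=0x2E007 flags P=1 W=1 U=1 S=0
  → PA=0x2EDF6  (2 entries read)

Entries read for #0: 2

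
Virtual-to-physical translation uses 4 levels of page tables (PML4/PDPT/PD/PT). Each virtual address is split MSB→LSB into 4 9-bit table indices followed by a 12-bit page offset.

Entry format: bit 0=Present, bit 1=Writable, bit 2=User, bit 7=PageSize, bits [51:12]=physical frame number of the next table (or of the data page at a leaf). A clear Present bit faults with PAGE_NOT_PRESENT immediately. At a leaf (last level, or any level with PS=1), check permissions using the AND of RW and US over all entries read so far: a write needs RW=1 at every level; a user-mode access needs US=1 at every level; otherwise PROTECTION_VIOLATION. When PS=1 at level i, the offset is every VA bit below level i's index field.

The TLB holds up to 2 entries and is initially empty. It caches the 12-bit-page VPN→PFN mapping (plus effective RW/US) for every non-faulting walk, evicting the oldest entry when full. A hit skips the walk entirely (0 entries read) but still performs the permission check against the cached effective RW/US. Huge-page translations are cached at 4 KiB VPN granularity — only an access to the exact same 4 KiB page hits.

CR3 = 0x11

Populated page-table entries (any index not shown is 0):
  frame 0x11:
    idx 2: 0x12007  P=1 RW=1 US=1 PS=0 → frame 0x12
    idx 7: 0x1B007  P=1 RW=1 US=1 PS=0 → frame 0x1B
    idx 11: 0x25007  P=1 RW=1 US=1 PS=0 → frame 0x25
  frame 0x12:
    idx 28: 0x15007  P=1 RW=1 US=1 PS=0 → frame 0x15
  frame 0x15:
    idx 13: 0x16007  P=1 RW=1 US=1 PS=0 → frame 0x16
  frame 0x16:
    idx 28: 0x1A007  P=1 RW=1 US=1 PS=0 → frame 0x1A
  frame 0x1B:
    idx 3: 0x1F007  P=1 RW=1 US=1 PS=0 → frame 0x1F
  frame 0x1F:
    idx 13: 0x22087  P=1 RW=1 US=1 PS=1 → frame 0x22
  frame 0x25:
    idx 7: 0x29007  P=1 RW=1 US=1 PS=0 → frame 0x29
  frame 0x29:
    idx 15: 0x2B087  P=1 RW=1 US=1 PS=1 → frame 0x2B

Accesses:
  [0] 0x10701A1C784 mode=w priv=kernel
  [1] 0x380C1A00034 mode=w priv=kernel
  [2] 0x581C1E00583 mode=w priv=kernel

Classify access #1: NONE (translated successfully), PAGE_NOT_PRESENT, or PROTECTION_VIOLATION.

Walk each access:
#0 VA=0x10701A1C784 (w,kernel):
  [0] read 0x11 idx=2: raw=0x12007 flags P=1 W=1 U=1 S=0
  [1] read 0x12 idx=28: raw=0x15007 flags P=1 W=1 U=1 S=0
  [2] read 0x15 idx=13: raw=0x16007 flags P=1 W=1 U=1 S=0
  [3] read 0x16 idx=28: raw=0x1A007 flags P=1 W=1 U=1 S=0
  ⇒ phys 0x1A784  [4 reads]
#1 VA=0x380C1A00034 (w,kernel):
  [0] read 0x11 idx=7: raw=0x1B007 flags P=1 W=1 U=1 S=0
  [1] read 0x1B idx=3: raw=0x1F007 flags P=1 W=1 U=1 S=0
  [2] read 0x1F idx=13: raw=0x22087 flags P=1 W=1 U=1 S=1
  ⇒ phys 0x22034 (huge @L2)  [3 reads]
#2 VA=0x581C1E00583 (w,kernel):
  [0] read 0x11 idx=11: raw=0x25007 flags P=1 W=1 U=1 S=0
  [1] read 0x25 idx=7: raw=0x29007 flags P=1 W=1 U=1 S=0
  [2] read 0x29 idx=15: raw=0x2B087 flags P=1 W=1 U=1 S=1
  ⇒ phys 0x2B583 (huge @L2)  [3 reads]

Access #1 fault: NONE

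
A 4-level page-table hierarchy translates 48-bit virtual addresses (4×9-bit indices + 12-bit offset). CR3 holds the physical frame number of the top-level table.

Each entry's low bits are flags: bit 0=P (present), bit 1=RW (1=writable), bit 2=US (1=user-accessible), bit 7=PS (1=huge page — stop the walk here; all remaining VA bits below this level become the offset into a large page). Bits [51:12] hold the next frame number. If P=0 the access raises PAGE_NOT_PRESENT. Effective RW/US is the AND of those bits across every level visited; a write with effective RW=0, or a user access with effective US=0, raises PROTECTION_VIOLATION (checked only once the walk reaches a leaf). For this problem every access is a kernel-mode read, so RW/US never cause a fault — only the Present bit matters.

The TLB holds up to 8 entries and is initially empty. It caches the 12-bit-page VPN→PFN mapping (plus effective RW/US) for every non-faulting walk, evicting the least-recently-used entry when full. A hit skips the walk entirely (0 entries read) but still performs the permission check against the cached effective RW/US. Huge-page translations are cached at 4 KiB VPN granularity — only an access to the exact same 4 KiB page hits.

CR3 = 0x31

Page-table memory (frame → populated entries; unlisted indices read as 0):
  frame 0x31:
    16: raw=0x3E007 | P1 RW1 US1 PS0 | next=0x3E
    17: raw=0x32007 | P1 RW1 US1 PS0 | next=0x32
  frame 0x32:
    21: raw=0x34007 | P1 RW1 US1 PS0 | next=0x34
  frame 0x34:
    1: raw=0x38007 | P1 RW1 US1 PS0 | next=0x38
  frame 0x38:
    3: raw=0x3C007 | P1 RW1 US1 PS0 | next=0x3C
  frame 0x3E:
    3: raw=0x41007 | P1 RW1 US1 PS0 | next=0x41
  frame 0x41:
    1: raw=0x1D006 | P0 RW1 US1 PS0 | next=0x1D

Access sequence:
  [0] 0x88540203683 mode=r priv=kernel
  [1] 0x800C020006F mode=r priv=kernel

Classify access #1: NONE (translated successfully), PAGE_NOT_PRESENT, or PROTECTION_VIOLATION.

Per-access translation:
#0 VA=0x88540203683 (r,kernel):
  lvl0: tbl 0x31, slot 17 ⇒ 0x32007 (P1/RW1/US1/PS0)
  lvl1: tbl 0x32, slot 21 ⇒ 0x34007 (P1/RW1/US1/PS0)
  lvl2: tbl 0x34, slot 1 ⇒ 0x38007 (P1/RW1/US1/PS0)
  lvl3: tbl 0x38, slot 3 ⇒ 0x3C007 (P1/RW1/US1/PS0)
  ✓ 0x3C683  — 4 lookups
#1 VA=0x800C020006F (r,kernel):
  lvl0: tbl 0x31, slot 16 ⇒ 0x3E007 (P1/RW1/US1/PS0)
  lvl1: tbl 0x3E, slot 3 ⇒ 0x41007 (P1/RW1/US1/PS0)
  lvl2: tbl 0x41, slot 1 ⇒ 0x1D006 (P0/RW1/US1/PS0)
  → PAGE_NOT_PRESENT  (3 entries read)

Access #1 fault: PAGE_NOT_PRESENT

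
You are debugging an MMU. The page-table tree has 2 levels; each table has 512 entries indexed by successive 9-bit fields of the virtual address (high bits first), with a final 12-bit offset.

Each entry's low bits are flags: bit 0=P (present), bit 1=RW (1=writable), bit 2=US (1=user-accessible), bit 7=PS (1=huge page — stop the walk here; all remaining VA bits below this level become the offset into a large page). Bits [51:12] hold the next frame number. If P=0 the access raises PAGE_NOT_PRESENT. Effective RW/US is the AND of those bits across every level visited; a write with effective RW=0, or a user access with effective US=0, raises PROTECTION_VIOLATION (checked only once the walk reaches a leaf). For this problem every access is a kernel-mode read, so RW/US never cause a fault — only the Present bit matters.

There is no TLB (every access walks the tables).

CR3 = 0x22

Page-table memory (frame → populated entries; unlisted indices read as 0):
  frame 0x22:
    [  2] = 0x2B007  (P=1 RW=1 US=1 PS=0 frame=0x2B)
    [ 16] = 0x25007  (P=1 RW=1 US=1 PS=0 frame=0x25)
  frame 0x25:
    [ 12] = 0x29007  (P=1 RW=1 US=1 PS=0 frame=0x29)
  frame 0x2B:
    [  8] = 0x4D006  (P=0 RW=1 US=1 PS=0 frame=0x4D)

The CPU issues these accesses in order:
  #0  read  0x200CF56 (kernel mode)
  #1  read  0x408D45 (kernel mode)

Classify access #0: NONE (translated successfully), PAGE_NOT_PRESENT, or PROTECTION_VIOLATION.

Per-access translation:
#0 VA=0x200CF56 (r,kernel):
  L0: frame=0x22 idx=16 entry=0x25007 [P=1 RW=1 US=1 PS=0]
  L1: frame=0x25 idx=12 entry=0x29007 [P=1 RW=1 US=1 PS=0]
  ⇒ phys 0x29F56  [2 reads]
#1 VA=0x408D45 (r,kernel):
  L0: frame=0x22 idx=2 entry=0x2B007 [P=1 RW=1 US=1 PS=0]
  L1: frame=0x2B idx=8 entry=0x4D006 [P=0 RW=1 US=1 PS=0]
  ✗ PAGE_NOT_PRESENT  [2 reads]

Access #0 fault: NONE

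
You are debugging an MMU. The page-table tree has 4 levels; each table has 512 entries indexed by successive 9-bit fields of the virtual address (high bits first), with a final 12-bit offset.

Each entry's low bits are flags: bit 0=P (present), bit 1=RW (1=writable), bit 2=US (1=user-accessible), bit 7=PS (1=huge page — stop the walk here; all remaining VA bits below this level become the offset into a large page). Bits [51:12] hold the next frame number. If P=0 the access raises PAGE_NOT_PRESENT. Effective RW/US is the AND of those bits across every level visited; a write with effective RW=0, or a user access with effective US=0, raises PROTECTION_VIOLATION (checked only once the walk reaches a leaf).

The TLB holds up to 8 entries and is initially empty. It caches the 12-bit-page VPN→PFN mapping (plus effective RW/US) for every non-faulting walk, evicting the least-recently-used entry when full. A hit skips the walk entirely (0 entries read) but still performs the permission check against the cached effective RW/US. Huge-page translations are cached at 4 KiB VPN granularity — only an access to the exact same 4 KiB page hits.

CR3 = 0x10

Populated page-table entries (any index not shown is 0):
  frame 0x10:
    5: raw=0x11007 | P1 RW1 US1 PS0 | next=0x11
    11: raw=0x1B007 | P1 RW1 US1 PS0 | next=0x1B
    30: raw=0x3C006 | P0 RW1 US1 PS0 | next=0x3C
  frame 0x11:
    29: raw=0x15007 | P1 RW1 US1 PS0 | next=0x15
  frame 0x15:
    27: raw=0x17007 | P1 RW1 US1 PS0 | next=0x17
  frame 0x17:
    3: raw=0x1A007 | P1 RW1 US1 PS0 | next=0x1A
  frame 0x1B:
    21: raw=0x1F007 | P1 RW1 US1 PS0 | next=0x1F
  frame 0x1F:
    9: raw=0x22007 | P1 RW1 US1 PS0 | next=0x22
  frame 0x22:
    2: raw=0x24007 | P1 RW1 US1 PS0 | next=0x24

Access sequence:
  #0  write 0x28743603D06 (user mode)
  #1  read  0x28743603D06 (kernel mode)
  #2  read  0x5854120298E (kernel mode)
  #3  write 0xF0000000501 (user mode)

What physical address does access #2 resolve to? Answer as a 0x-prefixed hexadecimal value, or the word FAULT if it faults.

Per-access translation:
#0 VA=0x28743603D06 (w,user):
  L0: frame=0x10 idx=5 entry=0x11007 [P=1 RW=1 US=1 PS=0]
  L1: frame=0x11 idx=29 entry=0x15007 [P=1 RW=1 US=1 PS=0]
  L2: frame=0x15 idx=27 entry=0x17007 [P=1 RW=1 US=1 PS=0]
  L3: frame=0x17 idx=3 entry=0x1A007 [P=1 RW=1 US=1 PS=0]
  ⇒ phys 0x1AD06  [4 reads]
#1 VA=0x28743603D06 (r,kernel):
  TLB hit vpn=0x28743603 → PA=0x1AD06
#2 VA=0x5854120298E (r,kernel):
  L0: frame=0x10 idx=11 entry=0x1B007 [P=1 RW=1 US=1 PS=0]
  L1: frame=0x1B idx=21 entry=0x1F007 [P=1 RW=1 US=1 PS=0]
  L2: frame=0x1F idx=9 entry=0x22007 [P=1 RW=1 US=1 PS=0]
  L3: frame=0x22 idx=2 entry=0x24007 [P=1 RW=1 US=1 PS=0]
  ⇒ phys 0x2498E  [4 reads]
#3 VA=0xF0000000501 (w,user):
  L0: frame=0x10 idx=30 entry=0x3C006 [P=0 RW=1 US=1 PS=0]
  → PAGE_NOT_PRESENT  (1 entries read)

Access #2 PA: 0x2498E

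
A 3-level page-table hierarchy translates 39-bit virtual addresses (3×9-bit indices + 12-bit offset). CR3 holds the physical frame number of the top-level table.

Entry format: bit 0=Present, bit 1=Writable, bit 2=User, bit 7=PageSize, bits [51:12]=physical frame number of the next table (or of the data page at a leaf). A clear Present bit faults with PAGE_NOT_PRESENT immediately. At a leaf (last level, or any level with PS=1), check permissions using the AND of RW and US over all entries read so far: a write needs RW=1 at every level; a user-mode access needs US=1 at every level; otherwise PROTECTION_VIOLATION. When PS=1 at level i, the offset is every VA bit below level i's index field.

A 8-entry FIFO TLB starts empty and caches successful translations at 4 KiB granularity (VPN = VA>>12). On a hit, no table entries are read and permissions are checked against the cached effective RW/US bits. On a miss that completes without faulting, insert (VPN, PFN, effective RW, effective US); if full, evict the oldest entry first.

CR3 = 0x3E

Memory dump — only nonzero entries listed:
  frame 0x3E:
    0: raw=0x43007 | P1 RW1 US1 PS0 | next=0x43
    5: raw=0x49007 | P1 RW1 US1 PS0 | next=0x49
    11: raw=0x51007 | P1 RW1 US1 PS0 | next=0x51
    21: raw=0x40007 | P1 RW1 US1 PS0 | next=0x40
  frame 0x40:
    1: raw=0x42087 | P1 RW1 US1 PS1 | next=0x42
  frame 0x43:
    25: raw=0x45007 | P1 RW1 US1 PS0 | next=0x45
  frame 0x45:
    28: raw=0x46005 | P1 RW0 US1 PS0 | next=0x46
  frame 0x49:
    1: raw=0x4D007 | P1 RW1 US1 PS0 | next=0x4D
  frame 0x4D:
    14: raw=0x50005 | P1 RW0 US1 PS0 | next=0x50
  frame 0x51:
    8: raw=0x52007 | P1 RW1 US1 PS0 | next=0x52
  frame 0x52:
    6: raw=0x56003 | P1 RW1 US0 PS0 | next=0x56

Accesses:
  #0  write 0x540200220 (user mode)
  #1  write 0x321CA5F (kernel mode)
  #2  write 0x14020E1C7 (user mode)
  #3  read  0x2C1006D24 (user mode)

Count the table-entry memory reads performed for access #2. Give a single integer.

Walk each access:
#0 VA=0x540200220 (w,user):
  [0] read 0x3E idx=21: raw=0x40007 flags P=1 W=1 U=1 S=0
  [1] read 0x40 idx=1: raw=0x42087 flags P=1 W=1 U=1 S=1
  → PA=0x42220 (huge @L1)  (2 entries read)
#1 VA=0x321CA5F (w,kernel):
  [0] read 0x3E idx=0: raw=0x43007 flags P=1 W=1 U=1 S=0
  [1] read 0x43 idx=25: raw=0x45007 flags P=1 W=1 U=1 S=0
  [2] read 0x45 idx=28: raw=0x46005 flags P=1 W=0 U=1 S=0
  → PROTECTION_VIOLATION  (3 entries read)
#2 VA=0x14020E1C7 (w,user):
  [0] read 0x3E idx=5: raw=0x49007 flags P=1 W=1 U=1 S=0
  [1] read 0x49 idx=1: raw=0x4D007 flags P=1 W=1 U=1 S=0
  [2] read 0x4D idx=14: raw=0x50005 flags P=1 W=0 U=1 S=0
  → PROTECTION_VIOLATION  (3 entries read)
#3 VA=0x2C1006D24 (r,user):
  [0] read 0x3E idx=11: raw=0x51007 flags P=1 W=1 U=1 S=0
  [1] read 0x51 idx=8: raw=0x52007 flags P=1 W=1 U=1 S=0
  [2] read 0x52 idx=6: raw=0x56003 flags P=1 W=1 U=0 S=0
  → PROTECTION_VIOLATION  (3 entries read)

Entries read for #2: 3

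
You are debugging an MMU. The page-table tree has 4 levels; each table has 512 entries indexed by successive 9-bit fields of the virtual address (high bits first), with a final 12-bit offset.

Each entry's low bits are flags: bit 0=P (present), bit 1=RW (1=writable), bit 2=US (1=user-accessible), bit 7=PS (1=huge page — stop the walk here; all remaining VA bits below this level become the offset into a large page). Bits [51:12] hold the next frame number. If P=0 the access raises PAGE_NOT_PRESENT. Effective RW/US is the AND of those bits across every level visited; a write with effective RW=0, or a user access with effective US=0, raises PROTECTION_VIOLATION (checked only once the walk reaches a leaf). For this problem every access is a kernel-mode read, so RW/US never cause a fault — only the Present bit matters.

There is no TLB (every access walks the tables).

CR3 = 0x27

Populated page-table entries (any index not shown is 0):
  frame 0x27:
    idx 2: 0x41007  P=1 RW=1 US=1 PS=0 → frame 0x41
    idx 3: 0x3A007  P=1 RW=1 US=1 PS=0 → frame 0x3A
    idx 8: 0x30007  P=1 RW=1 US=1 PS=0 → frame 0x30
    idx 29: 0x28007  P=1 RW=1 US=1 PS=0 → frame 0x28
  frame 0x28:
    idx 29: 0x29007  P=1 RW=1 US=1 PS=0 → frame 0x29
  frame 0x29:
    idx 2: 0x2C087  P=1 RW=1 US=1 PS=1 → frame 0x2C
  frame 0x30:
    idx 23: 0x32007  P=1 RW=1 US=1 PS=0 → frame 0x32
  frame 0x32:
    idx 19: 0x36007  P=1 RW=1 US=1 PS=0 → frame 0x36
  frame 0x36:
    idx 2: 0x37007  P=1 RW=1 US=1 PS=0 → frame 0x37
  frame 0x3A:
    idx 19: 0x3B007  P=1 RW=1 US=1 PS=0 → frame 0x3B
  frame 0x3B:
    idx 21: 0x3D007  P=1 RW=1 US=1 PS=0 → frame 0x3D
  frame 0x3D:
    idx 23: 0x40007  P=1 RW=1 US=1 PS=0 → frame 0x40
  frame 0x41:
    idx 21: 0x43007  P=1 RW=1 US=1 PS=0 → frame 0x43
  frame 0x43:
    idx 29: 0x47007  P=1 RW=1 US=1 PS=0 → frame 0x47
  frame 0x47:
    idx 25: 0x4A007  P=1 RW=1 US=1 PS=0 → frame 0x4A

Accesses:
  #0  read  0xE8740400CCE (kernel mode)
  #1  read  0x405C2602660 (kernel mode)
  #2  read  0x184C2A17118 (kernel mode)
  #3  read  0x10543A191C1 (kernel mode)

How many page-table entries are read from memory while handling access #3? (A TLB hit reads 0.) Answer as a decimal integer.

Walk each access:
#0 VA=0xE8740400CCE (r,kernel):
  L0 @0x27[29] → 0x28007  P=1,RW=1,US=1,PS=0
  L1 @0x28[29] → 0x29007  P=1,RW=1,US=1,PS=0
  L2 @0x29[2] → 0x2C087  P=1,RW=1,US=1,PS=1
  → PA=0x2CCCE (huge @L2)  (3 entries read)
#1 VA=0x405C2602660 (r,kernel):
  L0 @0x27[8] → 0x30007  P=1,RW=1,US=1,PS=0
  L1 @0x30[23] → 0x32007  P=1,RW=1,US=1,PS=0
  L2 @0x32[19] → 0x36007  P=1,RW=1,US=1,PS=0
  L3 @0x36[2] → 0x37007  P=1,RW=1,US=1,PS=0
  → PA=0x37660  (4 entries read)
#2 VA=0x184C2A17118 (r,kernel):
  L0 @0x27[3] → 0x3A007  P=1,RW=1,US=1,PS=0
  L1 @0x3A[19] → 0x3B007  P=1,RW=1,US=1,PS=0
  L2 @0x3B[21] → 0x3D007  P=1,RW=1,US=1,PS=0
  L3 @0x3D[23] → 0x40007  P=1,RW=1,US=1,PS=0
  → PA=0x40118  (4 entries read)
#3 VA=0x10543A191C1 (r,kernel):
  L0 @0x27[2] → 0x41007  P=1,RW=1,US=1,PS=0
  L1 @0x41[21] → 0x43007  P=1,RW=1,US=1,PS=0
  L2 @0x43[29] → 0x47007  P=1,RW=1,US=1,PS=0
  L3 @0x47[25] → 0x4A007  P=1,RW=1,US=1,PS=0
  → PA=0x4A1C1  (4 entries read)

Entries read for #3: 4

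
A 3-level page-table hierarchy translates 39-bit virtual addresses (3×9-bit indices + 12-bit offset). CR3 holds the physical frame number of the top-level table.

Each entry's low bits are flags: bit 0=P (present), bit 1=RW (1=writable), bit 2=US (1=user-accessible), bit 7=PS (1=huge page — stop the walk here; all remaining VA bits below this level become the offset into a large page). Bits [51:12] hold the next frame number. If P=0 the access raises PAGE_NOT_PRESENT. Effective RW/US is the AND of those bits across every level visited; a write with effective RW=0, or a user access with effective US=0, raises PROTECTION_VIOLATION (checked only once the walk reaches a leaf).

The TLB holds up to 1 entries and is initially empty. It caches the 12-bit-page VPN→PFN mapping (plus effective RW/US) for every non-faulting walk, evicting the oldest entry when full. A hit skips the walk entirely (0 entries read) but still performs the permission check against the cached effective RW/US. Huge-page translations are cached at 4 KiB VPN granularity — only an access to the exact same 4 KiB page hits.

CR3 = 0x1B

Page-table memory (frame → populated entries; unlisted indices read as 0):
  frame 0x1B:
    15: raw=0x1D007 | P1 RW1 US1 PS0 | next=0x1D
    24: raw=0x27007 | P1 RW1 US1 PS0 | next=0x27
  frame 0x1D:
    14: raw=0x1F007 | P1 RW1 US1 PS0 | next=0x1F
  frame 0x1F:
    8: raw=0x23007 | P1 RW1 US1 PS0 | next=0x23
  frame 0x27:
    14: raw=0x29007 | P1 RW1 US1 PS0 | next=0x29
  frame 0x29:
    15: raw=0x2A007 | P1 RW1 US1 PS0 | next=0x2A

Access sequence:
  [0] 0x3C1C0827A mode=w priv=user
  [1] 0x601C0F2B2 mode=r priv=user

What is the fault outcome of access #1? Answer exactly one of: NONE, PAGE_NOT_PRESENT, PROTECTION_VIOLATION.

Walk each access:
#0 VA=0x3C1C0827A (w,user):
  L0 @0x1B[15] → 0x1D007  P=1,RW=1,US=1,PS=0
  L1 @0x1D[14] → 0x1F007  P=1,RW=1,US=1,PS=0
  L2 @0x1F[8] → 0x23007  P=1,RW=1,US=1,PS=0
  ⇒ phys 0x2327A  [3 reads]
#1 VA=0x601C0F2B2 (r,user):
  L0 @0x1B[24] → 0x27007  P=1,RW=1,US=1,PS=0
  L1 @0x27[14] → 0x29007  P=1,RW=1,US=1,PS=0
  L2 @0x29[15] → 0x2A007  P=1,RW=1,US=1,PS=0
  ⇒ phys 0x2A2B2  [3 reads]

Access #1 fault: NONE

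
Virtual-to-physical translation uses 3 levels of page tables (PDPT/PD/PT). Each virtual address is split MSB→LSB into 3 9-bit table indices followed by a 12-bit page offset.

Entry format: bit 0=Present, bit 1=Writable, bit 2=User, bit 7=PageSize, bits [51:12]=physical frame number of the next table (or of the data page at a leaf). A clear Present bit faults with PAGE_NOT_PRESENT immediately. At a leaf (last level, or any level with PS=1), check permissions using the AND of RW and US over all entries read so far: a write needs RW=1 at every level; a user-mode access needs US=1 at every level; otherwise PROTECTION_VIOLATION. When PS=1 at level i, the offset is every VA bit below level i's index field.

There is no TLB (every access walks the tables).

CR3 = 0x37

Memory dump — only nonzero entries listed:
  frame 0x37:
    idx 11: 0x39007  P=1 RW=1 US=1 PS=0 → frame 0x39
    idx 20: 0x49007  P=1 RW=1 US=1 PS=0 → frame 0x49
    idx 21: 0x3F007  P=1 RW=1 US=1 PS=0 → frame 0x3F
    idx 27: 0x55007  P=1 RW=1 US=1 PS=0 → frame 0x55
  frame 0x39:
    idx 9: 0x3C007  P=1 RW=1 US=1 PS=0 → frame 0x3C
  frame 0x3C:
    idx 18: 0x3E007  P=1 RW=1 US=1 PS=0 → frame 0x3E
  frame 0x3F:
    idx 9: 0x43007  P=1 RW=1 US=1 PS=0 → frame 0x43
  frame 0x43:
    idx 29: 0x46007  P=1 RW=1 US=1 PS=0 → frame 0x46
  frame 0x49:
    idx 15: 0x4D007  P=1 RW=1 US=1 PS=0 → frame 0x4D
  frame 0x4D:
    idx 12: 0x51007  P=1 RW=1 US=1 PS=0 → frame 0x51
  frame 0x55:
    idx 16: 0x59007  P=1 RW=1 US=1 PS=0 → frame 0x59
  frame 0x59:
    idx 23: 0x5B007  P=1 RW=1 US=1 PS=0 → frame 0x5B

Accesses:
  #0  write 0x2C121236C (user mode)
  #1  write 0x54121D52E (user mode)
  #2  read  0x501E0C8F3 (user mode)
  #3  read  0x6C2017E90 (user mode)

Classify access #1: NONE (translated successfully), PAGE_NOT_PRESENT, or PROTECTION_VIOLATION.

Walk each access:
#0 VA=0x2C121236C (w,user):
  [0] read 0x37 idx=11: raw=0x39007 flags P=1 W=1 U=1 S=0
  [1] read 0x39 idx=9: raw=0x3C007 flags P=1 W=1 U=1 S=0
  [2] read 0x3C idx=18: raw=0x3E007 flags P=1 W=1 U=1 S=0
  ✓ 0x3E36C  — 3 lookups
#1 VA=0x54121D52E (w,user):
  [0] read 0x37 idx=21: raw=0x3F007 flags P=1 W=1 U=1 S=0
  [1] read 0x3F idx=9: raw=0x43007 flags P=1 W=1 U=1 S=0
  [2] read 0x43 idx=29: raw=0x46007 flags P=1 W=1 U=1 S=0
  ✓ 0x4652E  — 3 lookups
#2 VA=0x501E0C8F3 (r,user):
  [0] read 0x37 idx=20: raw=0x49007 flags P=1 W=1 U=1 S=0
  [1] read 0x49 idx=15: raw=0x4D007 flags P=1 W=1 U=1 S=0
  [2] read 0x4D idx=12: raw=0x51007 flags P=1 W=1 U=1 S=0
  ✓ 0x518F3  — 3 lookups
#3 VA=0x6C2017E90 (r,user):
  [0] read 0x37 idx=27: raw=0x55007 flags P=1 W=1 U=1 S=0
  [1] read 0x55 idx=16: raw=0x59007 flags P=1 W=1 U=1 S=0
  [2] read 0x59 idx=23: raw=0x5B007 flags P=1 W=1 U=1 S=0
  ✓ 0x5BE90  — 3 lookups

Access #1 fault: NONE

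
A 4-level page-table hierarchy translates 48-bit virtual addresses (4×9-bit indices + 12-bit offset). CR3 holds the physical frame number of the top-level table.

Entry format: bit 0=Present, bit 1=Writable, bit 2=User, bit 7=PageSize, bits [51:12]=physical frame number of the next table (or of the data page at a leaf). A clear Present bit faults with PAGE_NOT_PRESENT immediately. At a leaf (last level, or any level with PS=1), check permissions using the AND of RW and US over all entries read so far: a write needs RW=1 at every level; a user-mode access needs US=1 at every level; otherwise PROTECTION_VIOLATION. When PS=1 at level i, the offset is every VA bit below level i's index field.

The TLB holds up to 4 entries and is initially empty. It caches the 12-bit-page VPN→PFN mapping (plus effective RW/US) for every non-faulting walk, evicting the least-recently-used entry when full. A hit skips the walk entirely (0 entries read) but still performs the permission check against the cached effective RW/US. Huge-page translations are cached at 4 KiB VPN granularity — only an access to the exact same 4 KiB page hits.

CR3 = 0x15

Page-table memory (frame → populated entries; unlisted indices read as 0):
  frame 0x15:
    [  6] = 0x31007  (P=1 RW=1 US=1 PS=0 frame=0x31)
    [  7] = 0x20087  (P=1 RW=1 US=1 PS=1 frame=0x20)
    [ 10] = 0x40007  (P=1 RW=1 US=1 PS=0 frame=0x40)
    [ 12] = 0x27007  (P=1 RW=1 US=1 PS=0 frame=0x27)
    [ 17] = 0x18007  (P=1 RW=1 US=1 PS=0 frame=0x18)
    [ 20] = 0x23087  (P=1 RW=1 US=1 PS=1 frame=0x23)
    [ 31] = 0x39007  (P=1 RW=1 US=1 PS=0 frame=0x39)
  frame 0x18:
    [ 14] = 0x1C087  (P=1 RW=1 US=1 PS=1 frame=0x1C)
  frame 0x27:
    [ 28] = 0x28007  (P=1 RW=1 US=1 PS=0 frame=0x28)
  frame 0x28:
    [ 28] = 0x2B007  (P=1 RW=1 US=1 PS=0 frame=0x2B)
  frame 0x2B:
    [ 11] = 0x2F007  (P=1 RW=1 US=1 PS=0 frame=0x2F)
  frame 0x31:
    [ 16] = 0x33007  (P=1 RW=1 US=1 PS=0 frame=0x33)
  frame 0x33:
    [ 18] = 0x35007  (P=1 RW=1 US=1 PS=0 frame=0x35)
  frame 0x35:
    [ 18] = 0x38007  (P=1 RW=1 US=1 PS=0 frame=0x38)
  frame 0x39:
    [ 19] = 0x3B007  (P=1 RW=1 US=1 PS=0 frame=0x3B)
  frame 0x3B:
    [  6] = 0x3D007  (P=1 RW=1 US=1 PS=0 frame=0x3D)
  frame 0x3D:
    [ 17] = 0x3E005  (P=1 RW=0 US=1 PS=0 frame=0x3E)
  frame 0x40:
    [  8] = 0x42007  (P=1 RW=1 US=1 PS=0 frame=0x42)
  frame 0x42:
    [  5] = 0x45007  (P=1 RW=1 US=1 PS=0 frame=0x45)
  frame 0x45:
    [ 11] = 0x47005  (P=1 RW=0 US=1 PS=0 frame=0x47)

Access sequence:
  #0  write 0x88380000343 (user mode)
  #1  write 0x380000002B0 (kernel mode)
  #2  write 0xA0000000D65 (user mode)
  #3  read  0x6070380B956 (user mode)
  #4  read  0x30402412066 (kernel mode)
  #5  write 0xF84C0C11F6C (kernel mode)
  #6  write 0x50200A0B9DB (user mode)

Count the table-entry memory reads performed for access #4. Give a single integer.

Walk each access:
#0 VA=0x88380000343 (w,user):
  [0] read 0x15 idx=17: raw=0x18007 flags P=1 W=1 U=1 S=0
  [1] read 0x18 idx=14: raw=0x1C087 flags P=1 W=1 U=1 S=1
  → PA=0x1C343 (huge @L1)  (2 entries read)
#1 VA=0x380000002B0 (w,kernel):
  [0] read 0x15 idx=7: raw=0x20087 flags P=1 W=1 U=1 S=1
  → PA=0x202B0 (huge @L0)  (1 entries read)
#2 VA=0xA0000000D65 (w,user):
  [0] read 0x15 idx=20: raw=0x23087 flags P=1 W=1 U=1 S=1
  → PA=0x23D65 (huge @L0)  (1 entries read)
#3 VA=0x6070380B956 (r,user):
  [0] read 0x15 idx=12: raw=0x27007 flags P=1 W=1 U=1 S=0
  [1] read 0x27 idx=28: raw=0x28007 flags P=1 W=1 U=1 S=0
  [2] read 0x28 idx=28: raw=0x2B007 flags P=1 W=1 U=1 S=0
  [3] read 0x2B idx=11: raw=0x2F007 flags P=1 W=1 U=1 S=0
  → PA=0x2F956  (4 entries read)
#4 VA=0x30402412066 (r,kernel):
  [0] read 0x15 idx=6: raw=0x31007 flags P=1 W=1 U=1 S=0
  [1] read 0x31 idx=16: raw=0x33007 flags P=1 W=1 U=1 S=0
  [2] read 0x33 idx=18: raw=0x35007 flags P=1 W=1 U=1 S=0
  [3] read 0x35 idx=18: raw=0x38007 flags P=1 W=1 U=1 S=0
  → PA=0x38066  (4 entries read)
#5 VA=0xF84C0C11F6C (w,kernel):
  [0] read 0x15 idx=31: raw=0x39007 flags P=1 W=1 U=1 S=0
  [1] read 0x39 idx=19: raw=0x3B007 flags P=1 W=1 U=1 S=0
  [2] read 0x3B idx=6: raw=0x3D007 flags P=1 W=1 U=1 S=0
  [3] read 0x3D idx=17: raw=0x3E005 flags P=1 W=0 U=1 S=0
  ✗ PROTECTION_VIOLATION  [4 reads]
#6 VA=0x50200A0B9DB (w,user):
  [0] read 0x15 idx=10: raw=0x40007 flags P=1 W=1 U=1 S=0
  [1] read 0x40 idx=8: raw=0x42007 flags P=1 W=1 U=1 S=0
  [2] read 0x42 idx=5: raw=0x45007 flags P=1 W=1 U=1 S=0
  [3] read 0x45 idx=11: raw=0x47005 flags P=1 W=0 U=1 S=0
  ✗ PROTECTION_VIOLATION  [4 reads]

Entries read for #4: 4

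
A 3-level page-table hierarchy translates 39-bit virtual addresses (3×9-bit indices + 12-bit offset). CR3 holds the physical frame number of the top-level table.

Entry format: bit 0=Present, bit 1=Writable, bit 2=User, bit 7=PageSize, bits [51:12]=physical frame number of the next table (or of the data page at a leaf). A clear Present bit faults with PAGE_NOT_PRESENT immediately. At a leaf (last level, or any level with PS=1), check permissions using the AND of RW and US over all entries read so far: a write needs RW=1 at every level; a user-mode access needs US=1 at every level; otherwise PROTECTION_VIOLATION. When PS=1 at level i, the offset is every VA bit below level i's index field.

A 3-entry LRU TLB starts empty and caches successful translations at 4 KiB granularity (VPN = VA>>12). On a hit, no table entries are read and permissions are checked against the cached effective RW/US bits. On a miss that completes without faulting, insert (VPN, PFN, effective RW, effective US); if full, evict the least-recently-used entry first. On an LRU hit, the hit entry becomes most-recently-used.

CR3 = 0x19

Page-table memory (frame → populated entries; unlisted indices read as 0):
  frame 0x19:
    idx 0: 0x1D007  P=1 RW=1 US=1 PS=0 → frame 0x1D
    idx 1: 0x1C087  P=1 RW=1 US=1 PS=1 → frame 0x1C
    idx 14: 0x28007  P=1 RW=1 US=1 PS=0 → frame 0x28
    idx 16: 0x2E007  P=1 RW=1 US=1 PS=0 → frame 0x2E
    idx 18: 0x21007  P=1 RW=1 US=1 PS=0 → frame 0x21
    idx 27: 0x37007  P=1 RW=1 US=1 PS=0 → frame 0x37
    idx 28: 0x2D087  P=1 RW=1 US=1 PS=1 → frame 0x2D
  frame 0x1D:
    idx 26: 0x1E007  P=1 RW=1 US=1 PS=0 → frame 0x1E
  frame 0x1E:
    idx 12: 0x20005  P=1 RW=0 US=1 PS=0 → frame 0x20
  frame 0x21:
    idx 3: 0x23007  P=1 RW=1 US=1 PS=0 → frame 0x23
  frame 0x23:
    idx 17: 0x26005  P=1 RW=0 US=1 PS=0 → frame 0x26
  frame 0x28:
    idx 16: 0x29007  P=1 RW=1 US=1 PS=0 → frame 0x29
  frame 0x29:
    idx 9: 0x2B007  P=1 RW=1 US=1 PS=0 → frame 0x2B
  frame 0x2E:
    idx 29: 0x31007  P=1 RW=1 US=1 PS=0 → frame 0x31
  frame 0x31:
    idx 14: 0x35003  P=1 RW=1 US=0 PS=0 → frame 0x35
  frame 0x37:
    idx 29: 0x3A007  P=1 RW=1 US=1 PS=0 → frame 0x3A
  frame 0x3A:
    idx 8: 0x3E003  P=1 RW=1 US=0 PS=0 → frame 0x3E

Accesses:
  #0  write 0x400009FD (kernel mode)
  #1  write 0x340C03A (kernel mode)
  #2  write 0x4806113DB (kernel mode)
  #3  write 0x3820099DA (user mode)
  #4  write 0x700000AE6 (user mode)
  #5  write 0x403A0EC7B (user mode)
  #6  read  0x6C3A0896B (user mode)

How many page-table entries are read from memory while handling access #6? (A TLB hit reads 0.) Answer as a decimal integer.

Trace:
#0 VA=0x400009FD (w,kernel):
  lvl0: tbl 0x19, slot 1 ⇒ 0x1C087 (P1/RW1/US1/PS1)
  ⇒ phys 0x1C9FD (huge @L0)  [1 reads]
#1 VA=0x340C03A (w,kernel):
  lvl0: tbl 0x19, slot 0 ⇒ 0x1D007 (P1/RW1/US1/PS0)
  lvl1: tbl 0x1D, slot 26 ⇒ 0x1E007 (P1/RW1/US1/PS0)
  lvl2: tbl 0x1E, slot 12 ⇒ 0x20005 (P1/RW0/US1/PS0)
  ✗ PROTECTION_VIOLATION  [3 reads]
#2 VA=0x4806113DB (w,kernel):
  lvl0: tbl 0x19, slot 18 ⇒ 0x21007 (P1/RW1/US1/PS0)
  lvl1: tbl 0x21, slot 3 ⇒ 0x23007 (P1/RW1/US1/PS0)
  lvl2: tbl 0x23, slot 17 ⇒ 0x26005 (P1/RW0/US1/PS0)
  ✗ PROTECTION_VIOLATION  [3 reads]
#3 VA=0x3820099DA (w,user):
  lvl0: tbl 0x19, slot 14 ⇒ 0x28007 (P1/RW1/US1/PS0)
  lvl1: tbl 0x28, slot 16 ⇒ 0x29007 (P1/RW1/US1/PS0)
  lvl2: tbl 0x29, slot 9 ⇒ 0x2B007 (P1/RW1/US1/PS0)
  ⇒ phys 0x2B9DA  [3 reads]
#4 VA=0x700000AE6 (w,user):
  lvl0: tbl 0x19, slot 28 ⇒ 0x2D087 (P1/RW1/US1/PS1)
  ⇒ phys 0x2DAE6 (huge @L0)  [1 reads]
#5 VA=0x403A0EC7B (w,user):
  lvl0: tbl 0x19, slot 16 ⇒ 0x2E007 (P1/RW1/US1/PS0)
  lvl1: tbl 0x2E, slot 29 ⇒ 0x31007 (P1/RW1/US1/PS0)
  lvl2: tbl 0x31, slot 14 ⇒ 0x35003 (P1/RW1/US0/PS0)
  ✗ PROTECTION_VIOLATION  [3 reads]
#6 VA=0x6C3A0896B (r,user):
  lvl0: tbl 0x19, slot 27 ⇒ 0x37007 (P1/RW1/US1/PS0)
  lvl1: tbl 0x37, slot 29 ⇒ 0x3A007 (P1/RW1/US1/PS0)
  lvl2: tbl 0x3A, slot 8 ⇒ 0x3E003 (P1/RW1/US0/PS0)
  ✗ PROTECTION_VIOLATION  [3 reads]

Entries read for #6: 3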